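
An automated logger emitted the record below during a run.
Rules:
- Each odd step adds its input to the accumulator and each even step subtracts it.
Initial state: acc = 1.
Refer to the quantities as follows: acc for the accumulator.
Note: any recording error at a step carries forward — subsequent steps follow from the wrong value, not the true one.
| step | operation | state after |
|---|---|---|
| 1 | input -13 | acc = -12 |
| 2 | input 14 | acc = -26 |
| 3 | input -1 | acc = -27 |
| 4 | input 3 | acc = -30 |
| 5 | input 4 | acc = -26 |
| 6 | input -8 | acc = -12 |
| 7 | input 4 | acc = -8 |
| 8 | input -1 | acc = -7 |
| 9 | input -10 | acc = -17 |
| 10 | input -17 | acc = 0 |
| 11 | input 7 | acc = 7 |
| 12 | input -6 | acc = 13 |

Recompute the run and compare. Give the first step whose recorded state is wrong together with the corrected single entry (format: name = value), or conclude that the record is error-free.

step 6, acc = -18

Recomputing the run from the initial state:
step 1: acc = -12
step 2: acc = -26
step 3: acc = -27
step 4: acc = -30
step 5: acc = -26
step 6: acc = -18
step 7: acc = -14
step 8: acc = -13
step 9: acc = -23
step 10: acc = -6
step 11: acc = 1
step 12: acc = 7
The first disagreement with the record is at step 6, where the value should be acc = -18.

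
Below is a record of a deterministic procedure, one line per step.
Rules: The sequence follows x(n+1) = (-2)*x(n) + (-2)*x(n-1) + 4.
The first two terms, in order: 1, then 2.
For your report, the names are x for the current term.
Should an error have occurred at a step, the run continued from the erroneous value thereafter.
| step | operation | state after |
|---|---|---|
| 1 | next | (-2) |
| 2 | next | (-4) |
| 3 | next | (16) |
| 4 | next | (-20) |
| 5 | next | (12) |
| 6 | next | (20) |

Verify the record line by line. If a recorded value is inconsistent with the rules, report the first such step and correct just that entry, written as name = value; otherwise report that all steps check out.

step 2, x = 4

Step 1: x = -2*(2) + (-2)*(1) + (4) = -2 — matches.
Step 2: x = -2*(-2) + (-2)*(2) + (4) = 4 — not what was recorded.
So the first discrepancy is step 2, where the right value is x = 4.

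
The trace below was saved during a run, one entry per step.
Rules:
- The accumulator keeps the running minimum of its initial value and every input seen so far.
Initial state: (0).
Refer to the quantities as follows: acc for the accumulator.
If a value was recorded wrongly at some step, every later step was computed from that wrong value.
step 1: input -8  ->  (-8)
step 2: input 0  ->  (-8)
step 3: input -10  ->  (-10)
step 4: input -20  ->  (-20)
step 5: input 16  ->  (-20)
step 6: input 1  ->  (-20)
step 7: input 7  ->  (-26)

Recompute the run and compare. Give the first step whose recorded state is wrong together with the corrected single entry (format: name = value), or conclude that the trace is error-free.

step 7, acc = -20

1. acc = min(0, -8) = -8 (confirmed correct)
2. acc = min(-8, 0) = -8 (same as recorded)
3. acc = min(-8, -10) = -10 (consistent with the trace)
4. acc = min(-10, -20) = -20 (checks out)
5. acc = min(-20, 16) = -20 (confirmed correct)
6. acc = min(-20, 1) = -20 (in agreement)
7. acc = min(-20, 7) = -20 (a discrepancy with the trace)
So the first discrepancy is step 7, where the right value is acc = -20.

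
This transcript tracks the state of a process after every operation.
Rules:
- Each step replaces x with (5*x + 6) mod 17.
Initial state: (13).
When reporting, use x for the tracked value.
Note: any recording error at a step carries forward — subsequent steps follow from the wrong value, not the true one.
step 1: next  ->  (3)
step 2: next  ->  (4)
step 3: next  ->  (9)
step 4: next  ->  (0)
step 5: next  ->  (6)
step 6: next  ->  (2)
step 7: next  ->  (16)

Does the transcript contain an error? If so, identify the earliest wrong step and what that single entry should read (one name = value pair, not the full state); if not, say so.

no error

1. x = (5*13 + 6) mod 17 = 3 (no discrepancy)
2. x = (5*3 + 6) mod 17 = 4 (checks out)
3. x = (5*4 + 6) mod 17 = 9 (exactly as logged)
4. x = (5*9 + 6) mod 17 = 0 (matches)
5. x = (5*0 + 6) mod 17 = 6 (agrees with the transcript)
6. x = (5*6 + 6) mod 17 = 2 (exactly as logged)
7. x = (5*2 + 6) mod 17 = 16 (verified)
Nothing is out of place; the run is error-free.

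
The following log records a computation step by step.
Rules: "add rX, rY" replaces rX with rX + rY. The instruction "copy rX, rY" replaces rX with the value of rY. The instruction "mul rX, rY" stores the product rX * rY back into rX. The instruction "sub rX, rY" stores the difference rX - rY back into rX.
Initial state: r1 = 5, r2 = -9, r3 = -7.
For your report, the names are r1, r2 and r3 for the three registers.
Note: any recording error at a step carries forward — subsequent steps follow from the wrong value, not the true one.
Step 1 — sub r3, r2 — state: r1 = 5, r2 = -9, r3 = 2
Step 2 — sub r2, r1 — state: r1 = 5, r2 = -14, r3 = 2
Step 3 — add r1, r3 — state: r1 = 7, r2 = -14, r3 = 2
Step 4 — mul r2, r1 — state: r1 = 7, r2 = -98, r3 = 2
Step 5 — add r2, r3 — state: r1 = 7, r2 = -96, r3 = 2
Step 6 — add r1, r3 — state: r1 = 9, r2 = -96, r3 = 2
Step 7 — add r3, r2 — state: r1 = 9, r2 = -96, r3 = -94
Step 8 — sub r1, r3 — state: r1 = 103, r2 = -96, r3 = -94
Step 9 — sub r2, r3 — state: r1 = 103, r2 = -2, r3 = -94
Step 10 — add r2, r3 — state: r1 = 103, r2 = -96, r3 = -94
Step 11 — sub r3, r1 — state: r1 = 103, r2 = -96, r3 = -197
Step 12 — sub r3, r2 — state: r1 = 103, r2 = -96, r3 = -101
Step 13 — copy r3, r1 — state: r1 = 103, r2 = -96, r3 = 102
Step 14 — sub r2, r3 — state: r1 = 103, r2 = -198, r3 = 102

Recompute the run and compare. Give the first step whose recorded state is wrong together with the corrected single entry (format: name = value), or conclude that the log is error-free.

Step 1: r3 = -7 - -9 = 2 — in agreement.
Step 2: r2 = -9 - 5 = -14 — matches.
Step 3: r1 = 5 + 2 = 7 — matches.
Step 4: r2 = -14 * 7 = -98 — in agreement.
Step 5: r2 = -98 + 2 = -96 — checks out.
Step 6: r1 = 7 + 2 = 9 — checks out.
Step 7: r3 = 2 + -96 = -94 — matches.
Step 8: r1 = 9 - -94 = 103 — in agreement.
Step 9: r2 = -96 - -94 = -2 — no discrepancy.
Step 10: r2 = -2 + -94 = -96 — agrees with the log.
Step 11: r3 = -94 - 103 = -197 — no discrepancy.
Step 12: r3 = -197 - -96 = -101 — same as recorded.
Step 13: r3 = 103 — the recorded entry deviates here.
That makes step 13 the first incorrect line — r3 = 103 is what it should show.

step 13, r3 = 103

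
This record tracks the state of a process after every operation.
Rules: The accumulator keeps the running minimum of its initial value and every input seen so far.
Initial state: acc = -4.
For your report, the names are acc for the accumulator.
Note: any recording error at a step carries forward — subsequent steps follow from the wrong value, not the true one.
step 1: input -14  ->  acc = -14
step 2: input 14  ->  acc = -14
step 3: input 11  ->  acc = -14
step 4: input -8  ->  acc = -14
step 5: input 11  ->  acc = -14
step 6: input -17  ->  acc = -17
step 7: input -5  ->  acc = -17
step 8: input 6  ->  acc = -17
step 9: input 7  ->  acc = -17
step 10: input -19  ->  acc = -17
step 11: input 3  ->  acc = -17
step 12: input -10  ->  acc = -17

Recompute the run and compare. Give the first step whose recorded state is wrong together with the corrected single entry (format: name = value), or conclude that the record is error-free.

Recomputing the run from the initial state:
step 1: acc = -14
step 2: acc = -14
step 3: acc = -14
step 4: acc = -14
step 5: acc = -14
step 6: acc = -17
step 7: acc = -17
step 8: acc = -17
step 9: acc = -17
step 10: acc = -19
step 11: acc = -19
step 12: acc = -19
The first disagreement with the record is at step 10, where the value should be acc = -19.

step 10, acc = -19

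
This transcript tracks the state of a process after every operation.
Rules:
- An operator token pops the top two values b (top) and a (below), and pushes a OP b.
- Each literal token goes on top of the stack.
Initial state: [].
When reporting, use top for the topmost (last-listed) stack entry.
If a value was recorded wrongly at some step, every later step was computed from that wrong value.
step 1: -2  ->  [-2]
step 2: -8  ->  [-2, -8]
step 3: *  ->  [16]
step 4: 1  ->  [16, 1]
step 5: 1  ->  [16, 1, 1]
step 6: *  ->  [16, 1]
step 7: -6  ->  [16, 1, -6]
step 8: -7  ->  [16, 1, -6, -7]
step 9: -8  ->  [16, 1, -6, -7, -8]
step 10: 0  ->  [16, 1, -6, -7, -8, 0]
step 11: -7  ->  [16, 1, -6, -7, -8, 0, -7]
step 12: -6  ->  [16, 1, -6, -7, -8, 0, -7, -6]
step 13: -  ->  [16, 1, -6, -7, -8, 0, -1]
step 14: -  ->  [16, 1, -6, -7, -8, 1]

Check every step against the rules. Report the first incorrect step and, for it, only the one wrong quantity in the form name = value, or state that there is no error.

step 1: push -2: top = -2 -> same as recorded
step 2: push -8: top = -8 -> confirmed correct
step 3: -2 * -8 = 16 -> consistent with the transcript
step 4: push 1: top = 1 -> in agreement
step 5: push 1: top = 1 -> same as recorded
step 6: 1 * 1 = 1 -> checks out
step 7: push -6: top = -6 -> exactly as logged
step 8: push -7: top = -7 -> verified
step 9: push -8: top = -8 -> matches
step 10: push 0: top = 0 -> in agreement
step 11: push -7: top = -7 -> in agreement
step 12: push -6: top = -6 -> verified
step 13: -7 - -6 = -1 -> confirmed correct
step 14: 0 - -1 = 1 -> consistent with the transcript
Every step is consistent.

no error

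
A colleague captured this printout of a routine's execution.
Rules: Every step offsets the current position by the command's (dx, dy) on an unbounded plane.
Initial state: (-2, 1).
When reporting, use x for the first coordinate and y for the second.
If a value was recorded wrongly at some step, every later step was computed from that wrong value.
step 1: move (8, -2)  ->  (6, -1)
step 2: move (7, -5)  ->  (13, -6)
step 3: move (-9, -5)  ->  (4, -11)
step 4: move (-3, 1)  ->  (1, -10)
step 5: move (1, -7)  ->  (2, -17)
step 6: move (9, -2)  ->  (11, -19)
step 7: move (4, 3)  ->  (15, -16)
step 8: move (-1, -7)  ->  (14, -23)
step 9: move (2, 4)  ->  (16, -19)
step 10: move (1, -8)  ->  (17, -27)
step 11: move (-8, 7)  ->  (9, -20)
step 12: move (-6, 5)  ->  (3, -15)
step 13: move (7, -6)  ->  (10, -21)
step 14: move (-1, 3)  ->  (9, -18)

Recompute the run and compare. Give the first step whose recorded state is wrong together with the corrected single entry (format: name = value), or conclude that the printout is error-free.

step 1: x = -2 + (8) = 6, y = 1 + (-2) = -1 -> agrees with the printout
step 2: x = 6 + (7) = 13, y = -1 + (-5) = -6 -> confirmed correct
step 3: x = 13 + (-9) = 4, y = -6 + (-5) = -11 -> exactly as logged
step 4: x = 4 + (-3) = 1, y = -11 + (1) = -10 -> checks out
step 5: x = 1 + (1) = 2, y = -10 + (-7) = -17 -> in agreement
step 6: x = 2 + (9) = 11, y = -17 + (-2) = -19 -> confirmed correct
step 7: x = 11 + (4) = 15, y = -19 + (3) = -16 -> exactly as logged
step 8: x = 15 + (-1) = 14, y = -16 + (-7) = -23 -> in agreement
step 9: x = 14 + (2) = 16, y = -23 + (4) = -19 -> in agreement
step 10: x = 16 + (1) = 17, y = -19 + (-8) = -27 -> agrees with the printout
step 11: x = 17 + (-8) = 9, y = -27 + (7) = -20 -> in agreement
step 12: x = 9 + (-6) = 3, y = -20 + (5) = -15 -> confirmed correct
step 13: x = 3 + (7) = 10, y = -15 + (-6) = -21 -> checks out
step 14: x = 10 + (-1) = 9, y = -21 + (3) = -18 -> in agreement
No step deviates from the rules.

no error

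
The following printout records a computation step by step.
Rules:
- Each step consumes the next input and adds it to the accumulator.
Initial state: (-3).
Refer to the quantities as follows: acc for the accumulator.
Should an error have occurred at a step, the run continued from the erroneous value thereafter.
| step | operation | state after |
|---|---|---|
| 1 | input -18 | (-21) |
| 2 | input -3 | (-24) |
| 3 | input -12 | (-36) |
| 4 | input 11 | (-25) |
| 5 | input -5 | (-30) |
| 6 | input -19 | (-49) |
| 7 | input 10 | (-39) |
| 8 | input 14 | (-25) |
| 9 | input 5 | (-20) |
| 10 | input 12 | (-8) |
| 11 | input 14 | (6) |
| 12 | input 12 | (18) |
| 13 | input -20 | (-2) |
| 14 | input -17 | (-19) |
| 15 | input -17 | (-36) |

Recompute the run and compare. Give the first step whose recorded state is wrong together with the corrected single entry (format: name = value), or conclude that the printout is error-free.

Recomputing the run from the initial state:
step 1: acc = -21
step 2: acc = -24
step 3: acc = -36
step 4: acc = -25
step 5: acc = -30
step 6: acc = -49
step 7: acc = -39
step 8: acc = -25
step 9: acc = -20
step 10: acc = -8
step 11: acc = 6
step 12: acc = 18
step 13: acc = -2
step 14: acc = -19
step 15: acc = -36
This matches the printout at every step.

no error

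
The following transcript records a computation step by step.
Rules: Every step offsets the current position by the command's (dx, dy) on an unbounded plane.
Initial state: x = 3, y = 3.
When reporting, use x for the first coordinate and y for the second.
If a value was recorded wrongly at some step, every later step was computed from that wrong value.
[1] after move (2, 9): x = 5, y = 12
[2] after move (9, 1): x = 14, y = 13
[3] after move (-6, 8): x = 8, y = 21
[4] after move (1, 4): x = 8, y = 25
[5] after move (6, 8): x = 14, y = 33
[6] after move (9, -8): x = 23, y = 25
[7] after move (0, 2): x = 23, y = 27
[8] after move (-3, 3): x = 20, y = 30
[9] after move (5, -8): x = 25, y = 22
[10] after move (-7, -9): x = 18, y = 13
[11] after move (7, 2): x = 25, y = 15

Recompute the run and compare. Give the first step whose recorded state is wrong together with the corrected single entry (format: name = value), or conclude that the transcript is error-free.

Recomputing the run from the initial state:
step 1: x = 5, y = 12
step 2: x = 14, y = 13
step 3: x = 8, y = 21
step 4: x = 9, y = 25
step 5: x = 15, y = 33
step 6: x = 24, y = 25
step 7: x = 24, y = 27
step 8: x = 21, y = 30
step 9: x = 26, y = 22
step 10: x = 19, y = 13
step 11: x = 26, y = 15
The first disagreement with the transcript is at step 4, where the value should be x = 9.

step 4, x = 9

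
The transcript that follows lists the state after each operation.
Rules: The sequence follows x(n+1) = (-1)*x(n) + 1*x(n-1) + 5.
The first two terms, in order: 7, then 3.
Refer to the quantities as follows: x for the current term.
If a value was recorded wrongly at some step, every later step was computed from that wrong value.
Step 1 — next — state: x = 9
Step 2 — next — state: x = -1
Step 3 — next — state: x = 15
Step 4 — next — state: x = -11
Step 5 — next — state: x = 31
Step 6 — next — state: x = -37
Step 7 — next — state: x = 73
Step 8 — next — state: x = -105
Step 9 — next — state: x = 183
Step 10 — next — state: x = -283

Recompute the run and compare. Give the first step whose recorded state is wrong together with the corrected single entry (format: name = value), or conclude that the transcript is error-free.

1. x = -1*(3) + (1)*(7) + (5) = 9 (consistent with the transcript)
2. x = -1*(9) + (1)*(3) + (5) = -1 (verified)
3. x = -1*(-1) + (1)*(9) + (5) = 15 (agrees with the transcript)
4. x = -1*(15) + (1)*(-1) + (5) = -11 (verified)
5. x = -1*(-11) + (1)*(15) + (5) = 31 (matches)
6. x = -1*(31) + (1)*(-11) + (5) = -37 (checks out)
7. x = -1*(-37) + (1)*(31) + (5) = 73 (exactly as logged)
8. x = -1*(73) + (1)*(-37) + (5) = -105 (confirmed correct)
9. x = -1*(-105) + (1)*(73) + (5) = 183 (checks out)
10. x = -1*(183) + (1)*(-105) + (5) = -283 (in agreement)
Each recorded entry agrees with the recomputation.

no error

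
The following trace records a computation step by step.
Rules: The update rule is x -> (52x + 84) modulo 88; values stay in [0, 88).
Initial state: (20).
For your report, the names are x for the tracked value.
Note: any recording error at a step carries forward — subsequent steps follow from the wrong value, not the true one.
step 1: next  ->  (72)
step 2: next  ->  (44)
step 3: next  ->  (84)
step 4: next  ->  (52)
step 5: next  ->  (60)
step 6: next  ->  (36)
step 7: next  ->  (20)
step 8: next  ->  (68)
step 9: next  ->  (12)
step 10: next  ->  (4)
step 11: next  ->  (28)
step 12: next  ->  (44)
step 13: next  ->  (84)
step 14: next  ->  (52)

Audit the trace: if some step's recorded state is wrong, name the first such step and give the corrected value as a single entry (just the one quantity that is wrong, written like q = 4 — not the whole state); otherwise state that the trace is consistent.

step 1: x = (52*20 + 84) mod 88 = 68 -> a discrepancy with the trace
The audit stops at step 1: the recorded entry is wrong and should be x = 68.

step 1, x = 68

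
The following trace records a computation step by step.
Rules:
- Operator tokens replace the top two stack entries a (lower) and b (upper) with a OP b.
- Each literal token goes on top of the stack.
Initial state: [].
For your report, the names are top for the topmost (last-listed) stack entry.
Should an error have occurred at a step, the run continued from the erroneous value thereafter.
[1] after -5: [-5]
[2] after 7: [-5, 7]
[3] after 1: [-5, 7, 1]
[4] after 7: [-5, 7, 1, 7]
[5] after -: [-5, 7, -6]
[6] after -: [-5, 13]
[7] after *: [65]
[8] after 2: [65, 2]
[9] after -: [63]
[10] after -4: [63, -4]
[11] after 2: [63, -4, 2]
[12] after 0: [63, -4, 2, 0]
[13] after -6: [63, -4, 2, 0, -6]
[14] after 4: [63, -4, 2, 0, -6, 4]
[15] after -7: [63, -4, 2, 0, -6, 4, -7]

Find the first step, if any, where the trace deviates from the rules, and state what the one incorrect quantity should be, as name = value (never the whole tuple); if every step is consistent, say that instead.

1. push -5: top = -5 (confirmed correct)
2. push 7: top = 7 (matches)
3. push 1: top = 1 (in agreement)
4. push 7: top = 7 (matches)
5. 1 - 7 = -6 (in agreement)
6. 7 - -6 = 13 (agrees with the trace)
7. -5 * 13 = -65 (the trace disagrees here)
Step 7 is the first one off; corrected, top = -65.

step 7, top = -65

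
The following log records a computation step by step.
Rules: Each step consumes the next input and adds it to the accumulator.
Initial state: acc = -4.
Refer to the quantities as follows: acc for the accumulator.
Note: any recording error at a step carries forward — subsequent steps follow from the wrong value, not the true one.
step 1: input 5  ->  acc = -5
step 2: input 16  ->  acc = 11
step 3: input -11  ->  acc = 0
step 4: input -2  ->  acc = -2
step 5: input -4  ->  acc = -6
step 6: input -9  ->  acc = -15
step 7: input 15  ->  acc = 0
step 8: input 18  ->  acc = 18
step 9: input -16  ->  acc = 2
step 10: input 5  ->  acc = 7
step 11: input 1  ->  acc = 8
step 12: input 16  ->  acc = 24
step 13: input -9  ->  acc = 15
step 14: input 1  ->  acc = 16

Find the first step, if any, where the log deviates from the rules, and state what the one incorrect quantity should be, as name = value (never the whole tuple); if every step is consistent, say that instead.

step 1, acc = 1

Recomputing the run from the initial state:
step 1: acc = 1
step 2: acc = 17
step 3: acc = 6
step 4: acc = 4
step 5: acc = 0
step 6: acc = -9
step 7: acc = 6
step 8: acc = 24
step 9: acc = 8
step 10: acc = 13
step 11: acc = 14
step 12: acc = 30
step 13: acc = 21
step 14: acc = 22
The first disagreement with the log is at step 1, where the value should be acc = 1.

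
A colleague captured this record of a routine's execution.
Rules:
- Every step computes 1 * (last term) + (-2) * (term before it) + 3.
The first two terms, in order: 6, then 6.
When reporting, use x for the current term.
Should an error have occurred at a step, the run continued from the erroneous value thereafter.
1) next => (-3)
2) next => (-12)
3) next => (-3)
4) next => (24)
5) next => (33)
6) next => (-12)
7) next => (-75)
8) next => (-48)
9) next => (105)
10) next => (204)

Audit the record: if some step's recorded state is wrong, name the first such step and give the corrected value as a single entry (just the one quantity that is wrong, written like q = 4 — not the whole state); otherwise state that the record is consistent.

no error

Recomputing the run from the initial state:
step 1: x = -3
step 2: x = -12
step 3: x = -3
step 4: x = 24
step 5: x = 33
step 6: x = -12
step 7: x = -75
step 8: x = -48
step 9: x = 105
step 10: x = 204
This matches the record at every step.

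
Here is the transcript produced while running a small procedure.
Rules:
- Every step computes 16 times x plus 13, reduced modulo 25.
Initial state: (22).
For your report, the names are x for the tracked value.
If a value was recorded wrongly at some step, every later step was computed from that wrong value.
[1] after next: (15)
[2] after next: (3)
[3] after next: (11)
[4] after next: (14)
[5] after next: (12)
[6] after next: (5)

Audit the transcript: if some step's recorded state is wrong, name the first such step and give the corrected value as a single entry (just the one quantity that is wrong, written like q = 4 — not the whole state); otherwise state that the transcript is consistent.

Recomputing the run from the initial state:
step 1: x = 15
step 2: x = 3
step 3: x = 11
step 4: x = 14
step 5: x = 12
step 6: x = 5
This matches the transcript at every step.

no error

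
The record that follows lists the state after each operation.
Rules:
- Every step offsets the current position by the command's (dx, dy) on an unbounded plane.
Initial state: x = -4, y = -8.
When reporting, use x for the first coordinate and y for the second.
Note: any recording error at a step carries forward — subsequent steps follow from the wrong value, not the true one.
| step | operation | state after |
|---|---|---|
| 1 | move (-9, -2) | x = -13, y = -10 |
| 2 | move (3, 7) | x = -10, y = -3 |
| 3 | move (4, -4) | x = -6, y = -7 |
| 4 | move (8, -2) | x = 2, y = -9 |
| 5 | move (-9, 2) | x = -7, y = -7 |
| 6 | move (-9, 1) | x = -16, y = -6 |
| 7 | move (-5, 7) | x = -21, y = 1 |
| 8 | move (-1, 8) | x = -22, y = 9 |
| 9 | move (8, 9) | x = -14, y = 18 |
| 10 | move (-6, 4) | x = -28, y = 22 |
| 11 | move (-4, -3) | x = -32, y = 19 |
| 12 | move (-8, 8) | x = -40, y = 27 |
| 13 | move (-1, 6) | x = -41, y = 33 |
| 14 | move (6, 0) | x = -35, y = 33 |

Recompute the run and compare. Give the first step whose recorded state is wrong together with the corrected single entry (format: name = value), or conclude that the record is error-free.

step 10, x = -20

Recomputing the run from the initial state:
step 1: x = -13, y = -10
step 2: x = -10, y = -3
step 3: x = -6, y = -7
step 4: x = 2, y = -9
step 5: x = -7, y = -7
step 6: x = -16, y = -6
step 7: x = -21, y = 1
step 8: x = -22, y = 9
step 9: x = -14, y = 18
step 10: x = -20, y = 22
step 11: x = -24, y = 19
step 12: x = -32, y = 27
step 13: x = -33, y = 33
step 14: x = -27, y = 33
The first disagreement with the record is at step 10, where the value should be x = -20.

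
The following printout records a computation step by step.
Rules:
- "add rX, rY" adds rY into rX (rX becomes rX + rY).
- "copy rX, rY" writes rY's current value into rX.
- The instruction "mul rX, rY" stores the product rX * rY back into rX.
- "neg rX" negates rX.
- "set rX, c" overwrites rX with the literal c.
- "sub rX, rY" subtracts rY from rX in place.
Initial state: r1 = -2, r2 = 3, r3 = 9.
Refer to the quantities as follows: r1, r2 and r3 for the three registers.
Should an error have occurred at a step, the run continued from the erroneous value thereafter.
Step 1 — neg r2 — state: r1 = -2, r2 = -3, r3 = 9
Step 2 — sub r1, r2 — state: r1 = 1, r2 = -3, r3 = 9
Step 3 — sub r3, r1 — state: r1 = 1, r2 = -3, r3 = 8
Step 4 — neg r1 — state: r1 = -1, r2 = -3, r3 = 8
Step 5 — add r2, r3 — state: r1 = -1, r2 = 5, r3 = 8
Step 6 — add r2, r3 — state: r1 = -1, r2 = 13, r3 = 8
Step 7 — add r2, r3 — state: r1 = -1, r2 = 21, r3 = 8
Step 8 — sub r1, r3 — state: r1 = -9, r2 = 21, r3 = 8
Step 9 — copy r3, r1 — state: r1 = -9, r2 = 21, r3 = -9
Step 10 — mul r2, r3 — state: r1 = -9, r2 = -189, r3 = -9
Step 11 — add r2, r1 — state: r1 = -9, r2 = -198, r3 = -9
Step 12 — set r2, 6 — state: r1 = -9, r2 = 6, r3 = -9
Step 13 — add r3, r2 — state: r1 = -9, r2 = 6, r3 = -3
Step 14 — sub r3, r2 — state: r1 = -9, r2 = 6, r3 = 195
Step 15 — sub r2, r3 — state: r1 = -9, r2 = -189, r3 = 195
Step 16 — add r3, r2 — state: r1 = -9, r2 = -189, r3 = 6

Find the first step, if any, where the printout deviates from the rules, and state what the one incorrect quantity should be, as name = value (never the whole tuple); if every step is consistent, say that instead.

Recomputing the run from the initial state:
step 1: r1 = -2, r2 = -3, r3 = 9
step 2: r1 = 1, r2 = -3, r3 = 9
step 3: r1 = 1, r2 = -3, r3 = 8
step 4: r1 = -1, r2 = -3, r3 = 8
step 5: r1 = -1, r2 = 5, r3 = 8
step 6: r1 = -1, r2 = 13, r3 = 8
step 7: r1 = -1, r2 = 21, r3 = 8
step 8: r1 = -9, r2 = 21, r3 = 8
step 9: r1 = -9, r2 = 21, r3 = -9
step 10: r1 = -9, r2 = -189, r3 = -9
step 11: r1 = -9, r2 = -198, r3 = -9
step 12: r1 = -9, r2 = 6, r3 = -9
step 13: r1 = -9, r2 = 6, r3 = -3
step 14: r1 = -9, r2 = 6, r3 = -9
step 15: r1 = -9, r2 = 15, r3 = -9
step 16: r1 = -9, r2 = 15, r3 = 6
The first disagreement with the printout is at step 14, where the value should be r3 = -9.

step 14, r3 = -9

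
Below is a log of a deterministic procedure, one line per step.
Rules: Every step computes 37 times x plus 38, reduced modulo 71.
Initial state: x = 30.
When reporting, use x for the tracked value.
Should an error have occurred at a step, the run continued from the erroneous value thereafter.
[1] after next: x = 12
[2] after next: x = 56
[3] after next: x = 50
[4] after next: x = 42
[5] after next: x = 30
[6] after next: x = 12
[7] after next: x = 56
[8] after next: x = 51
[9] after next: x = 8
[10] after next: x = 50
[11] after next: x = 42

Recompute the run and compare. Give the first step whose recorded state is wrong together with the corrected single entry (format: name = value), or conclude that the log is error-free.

step 3, x = 51

Recomputing the run from the initial state:
step 1: x = 12
step 2: x = 56
step 3: x = 51
step 4: x = 8
step 5: x = 50
step 6: x = 42
step 7: x = 30
step 8: x = 12
step 9: x = 56
step 10: x = 51
step 11: x = 8
The first disagreement with the log is at step 3, where the value should be x = 51.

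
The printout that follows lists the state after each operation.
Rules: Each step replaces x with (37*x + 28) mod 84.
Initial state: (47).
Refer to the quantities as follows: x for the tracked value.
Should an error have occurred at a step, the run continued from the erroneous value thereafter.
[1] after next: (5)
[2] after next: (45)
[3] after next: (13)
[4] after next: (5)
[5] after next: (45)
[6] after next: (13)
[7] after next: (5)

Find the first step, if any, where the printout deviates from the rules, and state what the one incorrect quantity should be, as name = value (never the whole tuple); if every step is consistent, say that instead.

step 1, x = 3

Recomputing the run from the initial state:
step 1: x = 3
step 2: x = 55
step 3: x = 47
step 4: x = 3
step 5: x = 55
step 6: x = 47
step 7: x = 3
The first disagreement with the printout is at step 1, where the value should be x = 3.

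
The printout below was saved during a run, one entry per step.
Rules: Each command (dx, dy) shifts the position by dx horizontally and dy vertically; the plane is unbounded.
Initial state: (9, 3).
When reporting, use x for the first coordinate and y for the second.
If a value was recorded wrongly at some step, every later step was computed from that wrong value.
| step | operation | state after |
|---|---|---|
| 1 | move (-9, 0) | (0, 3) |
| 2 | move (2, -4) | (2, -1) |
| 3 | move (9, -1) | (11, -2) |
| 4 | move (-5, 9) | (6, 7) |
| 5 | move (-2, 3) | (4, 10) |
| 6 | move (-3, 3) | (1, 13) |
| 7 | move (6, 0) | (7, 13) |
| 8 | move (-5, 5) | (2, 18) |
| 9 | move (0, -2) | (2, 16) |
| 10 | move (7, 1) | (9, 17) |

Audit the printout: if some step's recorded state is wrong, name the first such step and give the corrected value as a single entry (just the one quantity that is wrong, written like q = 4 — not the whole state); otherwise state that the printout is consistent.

no error

Recomputing the run from the initial state:
step 1: x = 0, y = 3
step 2: x = 2, y = -1
step 3: x = 11, y = -2
step 4: x = 6, y = 7
step 5: x = 4, y = 10
step 6: x = 1, y = 13
step 7: x = 7, y = 13
step 8: x = 2, y = 18
step 9: x = 2, y = 16
step 10: x = 9, y = 17
This matches the printout at every step.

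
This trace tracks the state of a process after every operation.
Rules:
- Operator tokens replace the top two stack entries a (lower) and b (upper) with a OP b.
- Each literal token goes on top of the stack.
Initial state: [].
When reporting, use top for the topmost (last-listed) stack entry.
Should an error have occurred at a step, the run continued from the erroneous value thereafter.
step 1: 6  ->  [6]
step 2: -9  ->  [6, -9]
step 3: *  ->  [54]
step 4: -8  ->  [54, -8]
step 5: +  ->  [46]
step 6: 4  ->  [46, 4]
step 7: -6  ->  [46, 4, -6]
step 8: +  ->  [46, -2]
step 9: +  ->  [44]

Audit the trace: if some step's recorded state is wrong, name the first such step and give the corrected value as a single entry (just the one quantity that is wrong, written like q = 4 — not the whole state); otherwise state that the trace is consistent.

Step 1: push 6: top = 6 — agrees with the trace.
Step 2: push -9: top = -9 — confirmed correct.
Step 3: 6 * -9 = -54 — not what was recorded.
Conclusion: step 3 carries the first error; the entry should be top = -54.

step 3, top = -54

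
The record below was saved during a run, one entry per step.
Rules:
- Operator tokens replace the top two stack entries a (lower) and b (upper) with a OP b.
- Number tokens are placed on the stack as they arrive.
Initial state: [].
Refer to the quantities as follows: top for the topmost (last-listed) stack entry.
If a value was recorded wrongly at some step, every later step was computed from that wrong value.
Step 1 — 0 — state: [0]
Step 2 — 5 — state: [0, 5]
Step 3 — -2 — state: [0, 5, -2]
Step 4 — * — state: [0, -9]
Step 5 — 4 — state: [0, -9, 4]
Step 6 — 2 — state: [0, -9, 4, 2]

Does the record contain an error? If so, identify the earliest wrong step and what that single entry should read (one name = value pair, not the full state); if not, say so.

step 4, top = -10

Step 1: push 0: top = 0 — checks out.
Step 2: push 5: top = 5 — consistent with the record.
Step 3: push -2: top = -2 — same as recorded.
Step 4: 5 * -2 = -10 — not what was recorded.
First incorrect step: 4; the correct value is top = -10.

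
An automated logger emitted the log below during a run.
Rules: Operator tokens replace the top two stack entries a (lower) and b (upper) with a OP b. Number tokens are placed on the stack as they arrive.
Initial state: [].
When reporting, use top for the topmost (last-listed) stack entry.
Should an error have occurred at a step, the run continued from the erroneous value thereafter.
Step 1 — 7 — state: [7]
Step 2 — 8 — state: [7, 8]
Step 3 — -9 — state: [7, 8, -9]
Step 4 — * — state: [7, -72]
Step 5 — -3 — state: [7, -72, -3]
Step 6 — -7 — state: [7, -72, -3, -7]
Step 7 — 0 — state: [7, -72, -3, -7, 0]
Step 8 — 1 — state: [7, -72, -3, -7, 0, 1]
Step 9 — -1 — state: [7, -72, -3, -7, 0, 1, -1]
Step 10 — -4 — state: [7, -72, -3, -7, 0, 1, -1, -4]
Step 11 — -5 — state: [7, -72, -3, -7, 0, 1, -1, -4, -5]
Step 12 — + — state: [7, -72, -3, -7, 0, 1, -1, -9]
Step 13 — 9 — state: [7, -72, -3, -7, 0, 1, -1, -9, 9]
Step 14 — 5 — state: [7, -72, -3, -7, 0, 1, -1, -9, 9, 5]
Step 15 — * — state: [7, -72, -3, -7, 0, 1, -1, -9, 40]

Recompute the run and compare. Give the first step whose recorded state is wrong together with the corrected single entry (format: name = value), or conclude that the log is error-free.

step 15, top = 45

Step 1: push 7: top = 7 — verified.
Step 2: push 8: top = 8 — consistent with the log.
Step 3: push -9: top = -9 — same as recorded.
Step 4: 8 * -9 = -72 — matches.
Step 5: push -3: top = -3 — in agreement.
Step 6: push -7: top = -7 — checks out.
Step 7: push 0: top = 0 — confirmed correct.
Step 8: push 1: top = 1 — same as recorded.
Step 9: push -1: top = -1 — checks out.
Step 10: push -4: top = -4 — in agreement.
Step 11: push -5: top = -5 — same as recorded.
Step 12: -4 + -5 = -9 — confirmed correct.
Step 13: push 9: top = 9 — confirmed correct.
Step 14: push 5: top = 5 — confirmed correct.
Step 15: 9 * 5 = 45 — the recorded entry deviates here.
First incorrect step: 15; the correct value is top = 45.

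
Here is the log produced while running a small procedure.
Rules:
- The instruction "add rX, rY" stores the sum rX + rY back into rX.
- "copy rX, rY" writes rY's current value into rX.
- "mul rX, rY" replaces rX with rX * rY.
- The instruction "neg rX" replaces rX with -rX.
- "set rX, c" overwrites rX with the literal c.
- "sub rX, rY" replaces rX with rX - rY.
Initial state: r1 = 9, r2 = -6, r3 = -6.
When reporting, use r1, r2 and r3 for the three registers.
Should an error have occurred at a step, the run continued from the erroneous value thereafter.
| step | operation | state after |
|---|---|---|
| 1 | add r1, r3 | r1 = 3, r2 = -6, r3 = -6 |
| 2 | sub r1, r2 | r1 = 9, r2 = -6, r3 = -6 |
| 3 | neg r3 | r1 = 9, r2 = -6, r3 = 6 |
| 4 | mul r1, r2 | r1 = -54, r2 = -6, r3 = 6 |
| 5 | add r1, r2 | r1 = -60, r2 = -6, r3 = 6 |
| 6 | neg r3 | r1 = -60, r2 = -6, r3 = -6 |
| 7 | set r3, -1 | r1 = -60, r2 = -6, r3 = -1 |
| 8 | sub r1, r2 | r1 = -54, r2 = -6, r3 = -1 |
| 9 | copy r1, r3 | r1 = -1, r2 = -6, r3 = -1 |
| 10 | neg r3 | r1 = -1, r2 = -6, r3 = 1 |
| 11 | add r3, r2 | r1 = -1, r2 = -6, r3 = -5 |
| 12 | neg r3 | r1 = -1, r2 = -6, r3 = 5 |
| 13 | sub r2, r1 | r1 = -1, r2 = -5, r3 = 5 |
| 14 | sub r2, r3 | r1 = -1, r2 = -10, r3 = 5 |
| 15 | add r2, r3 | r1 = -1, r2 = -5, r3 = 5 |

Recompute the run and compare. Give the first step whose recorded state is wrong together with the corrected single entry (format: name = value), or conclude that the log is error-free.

no error

Recomputing the run from the initial state:
step 1: r1 = 3, r2 = -6, r3 = -6
step 2: r1 = 9, r2 = -6, r3 = -6
step 3: r1 = 9, r2 = -6, r3 = 6
step 4: r1 = -54, r2 = -6, r3 = 6
step 5: r1 = -60, r2 = -6, r3 = 6
step 6: r1 = -60, r2 = -6, r3 = -6
step 7: r1 = -60, r2 = -6, r3 = -1
step 8: r1 = -54, r2 = -6, r3 = -1
step 9: r1 = -1, r2 = -6, r3 = -1
step 10: r1 = -1, r2 = -6, r3 = 1
step 11: r1 = -1, r2 = -6, r3 = -5
step 12: r1 = -1, r2 = -6, r3 = 5
step 13: r1 = -1, r2 = -5, r3 = 5
step 14: r1 = -1, r2 = -10, r3 = 5
step 15: r1 = -1, r2 = -5, r3 = 5
This matches the log at every step.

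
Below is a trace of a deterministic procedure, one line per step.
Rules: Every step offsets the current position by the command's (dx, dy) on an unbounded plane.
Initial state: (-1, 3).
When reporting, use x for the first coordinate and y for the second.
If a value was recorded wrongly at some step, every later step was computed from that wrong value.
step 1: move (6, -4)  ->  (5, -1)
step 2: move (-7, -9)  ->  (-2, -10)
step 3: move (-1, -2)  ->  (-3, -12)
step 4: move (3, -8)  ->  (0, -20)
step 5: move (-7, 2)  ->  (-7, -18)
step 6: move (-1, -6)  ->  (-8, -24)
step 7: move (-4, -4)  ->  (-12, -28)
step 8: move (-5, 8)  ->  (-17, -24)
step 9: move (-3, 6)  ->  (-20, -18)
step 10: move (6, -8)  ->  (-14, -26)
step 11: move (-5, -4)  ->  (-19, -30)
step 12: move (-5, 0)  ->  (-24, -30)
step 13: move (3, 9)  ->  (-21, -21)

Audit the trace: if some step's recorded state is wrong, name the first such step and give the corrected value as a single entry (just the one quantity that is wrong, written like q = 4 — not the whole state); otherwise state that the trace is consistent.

step 8, y = -20

Step 1: x = -1 + (6) = 5, y = 3 + (-4) = -1 — no discrepancy.
Step 2: x = 5 + (-7) = -2, y = -1 + (-9) = -10 — agrees with the trace.
Step 3: x = -2 + (-1) = -3, y = -10 + (-2) = -12 — confirmed correct.
Step 4: x = -3 + (3) = 0, y = -12 + (-8) = -20 — verified.
Step 5: x = 0 + (-7) = -7, y = -20 + (2) = -18 — verified.
Step 6: x = -7 + (-1) = -8, y = -18 + (-6) = -24 — matches.
Step 7: x = -8 + (-4) = -12, y = -24 + (-4) = -28 — verified.
Step 8: x = -12 + (-5) = -17, y = -28 + (8) = -20 — a discrepancy with the trace.
First deviation found at step 8; the corrected entry is y = -20.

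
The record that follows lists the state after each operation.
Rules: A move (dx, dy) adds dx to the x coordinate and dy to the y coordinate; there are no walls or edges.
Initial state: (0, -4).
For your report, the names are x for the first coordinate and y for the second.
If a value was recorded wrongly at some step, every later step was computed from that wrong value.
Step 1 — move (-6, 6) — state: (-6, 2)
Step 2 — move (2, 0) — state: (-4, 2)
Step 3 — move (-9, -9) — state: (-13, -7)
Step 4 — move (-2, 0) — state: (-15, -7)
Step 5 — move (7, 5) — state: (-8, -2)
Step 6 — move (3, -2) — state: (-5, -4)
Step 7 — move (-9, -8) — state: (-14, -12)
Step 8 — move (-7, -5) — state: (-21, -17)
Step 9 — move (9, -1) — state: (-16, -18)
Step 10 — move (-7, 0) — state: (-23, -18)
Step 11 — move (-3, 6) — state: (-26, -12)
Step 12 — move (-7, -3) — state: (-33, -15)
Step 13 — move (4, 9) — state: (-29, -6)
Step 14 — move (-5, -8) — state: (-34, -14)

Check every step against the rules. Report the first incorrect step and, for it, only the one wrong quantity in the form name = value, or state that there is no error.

step 9, x = -12

step 1: x = 0 + (-6) = -6, y = -4 + (6) = 2 -> same as recorded
step 2: x = -6 + (2) = -4, y = 2 + (0) = 2 -> no discrepancy
step 3: x = -4 + (-9) = -13, y = 2 + (-9) = -7 -> verified
step 4: x = -13 + (-2) = -15, y = -7 + (0) = -7 -> agrees with the record
step 5: x = -15 + (7) = -8, y = -7 + (5) = -2 -> verified
step 6: x = -8 + (3) = -5, y = -2 + (-2) = -4 -> no discrepancy
step 7: x = -5 + (-9) = -14, y = -4 + (-8) = -12 -> verified
step 8: x = -14 + (-7) = -21, y = -12 + (-5) = -17 -> same as recorded
step 9: x = -21 + (9) = -12, y = -17 + (-1) = -18 -> the record disagrees here
That makes step 9 the first incorrect line — x = -12 is what it should show.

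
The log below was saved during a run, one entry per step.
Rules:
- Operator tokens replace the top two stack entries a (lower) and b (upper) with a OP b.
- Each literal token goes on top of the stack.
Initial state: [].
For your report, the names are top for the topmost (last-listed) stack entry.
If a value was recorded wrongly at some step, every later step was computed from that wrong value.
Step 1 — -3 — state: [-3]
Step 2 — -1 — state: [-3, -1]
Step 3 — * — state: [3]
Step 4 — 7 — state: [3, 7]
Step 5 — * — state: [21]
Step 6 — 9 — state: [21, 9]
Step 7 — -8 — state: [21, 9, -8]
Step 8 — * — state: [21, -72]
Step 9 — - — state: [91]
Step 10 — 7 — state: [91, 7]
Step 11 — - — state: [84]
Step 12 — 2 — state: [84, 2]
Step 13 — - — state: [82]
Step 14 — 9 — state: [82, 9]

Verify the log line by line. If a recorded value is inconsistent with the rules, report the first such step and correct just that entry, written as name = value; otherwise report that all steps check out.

step 9, top = 93

1. push -3: top = -3 (no discrepancy)
2. push -1: top = -1 (no discrepancy)
3. -3 * -1 = 3 (no discrepancy)
4. push 7: top = 7 (matches)
5. 3 * 7 = 21 (same as recorded)
6. push 9: top = 9 (matches)
7. push -8: top = -8 (exactly as logged)
8. 9 * -8 = -72 (matches)
9. 21 - -72 = 93 (a discrepancy with the log)
Step 9 is the first one off; corrected, top = 93.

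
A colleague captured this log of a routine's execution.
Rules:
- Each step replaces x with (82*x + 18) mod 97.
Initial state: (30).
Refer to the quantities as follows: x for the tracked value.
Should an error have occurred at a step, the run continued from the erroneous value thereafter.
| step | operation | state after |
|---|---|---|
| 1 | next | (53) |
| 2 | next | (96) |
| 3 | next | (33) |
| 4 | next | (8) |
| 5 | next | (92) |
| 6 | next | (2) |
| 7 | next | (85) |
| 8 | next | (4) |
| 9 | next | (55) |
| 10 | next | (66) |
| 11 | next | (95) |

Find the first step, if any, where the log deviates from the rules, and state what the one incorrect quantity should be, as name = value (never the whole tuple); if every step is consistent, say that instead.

step 6, x = 93

step 1: x = (82*30 + 18) mod 97 = 53 -> checks out
step 2: x = (82*53 + 18) mod 97 = 96 -> same as recorded
step 3: x = (82*96 + 18) mod 97 = 33 -> exactly as logged
step 4: x = (82*33 + 18) mod 97 = 8 -> checks out
step 5: x = (82*8 + 18) mod 97 = 92 -> exactly as logged
step 6: x = (82*92 + 18) mod 97 = 93 -> the log has a different value
Conclusion: step 6 carries the first error; the entry should be x = 93.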